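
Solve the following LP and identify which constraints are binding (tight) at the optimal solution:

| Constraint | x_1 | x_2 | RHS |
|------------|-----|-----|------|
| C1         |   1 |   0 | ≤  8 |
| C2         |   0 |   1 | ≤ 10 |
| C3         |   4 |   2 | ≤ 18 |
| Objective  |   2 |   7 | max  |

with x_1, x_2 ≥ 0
Optimal: x_1 = 0, x_2 = 9
Slack at optimum:
  C1: slack = 8
  C2: slack = 1
  C3: slack = 0 (binding)
  x_1 ≥ 0: x_1 = 0 (binding)
  x_2 ≥ 0: x_2 = 9
Binding constraints: C3, x_1 ≥ 0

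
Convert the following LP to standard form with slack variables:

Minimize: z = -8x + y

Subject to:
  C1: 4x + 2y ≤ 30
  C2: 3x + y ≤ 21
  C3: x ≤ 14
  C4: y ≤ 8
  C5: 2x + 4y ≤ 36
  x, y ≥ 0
min z = -8x + y

s.t.
  4x + 2y + s1 = 30
  3x + y + s2 = 21
  x + s3 = 14
  y + s4 = 8
  2x + 4y + s5 = 36
  x, y, s1, s2, s3, s4, s5 ≥ 0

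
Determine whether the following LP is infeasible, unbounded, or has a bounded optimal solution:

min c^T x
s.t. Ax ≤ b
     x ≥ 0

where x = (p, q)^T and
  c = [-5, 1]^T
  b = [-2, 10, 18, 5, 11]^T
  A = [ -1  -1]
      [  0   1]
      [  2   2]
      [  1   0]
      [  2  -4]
The point (5, 0) satisfies every constraint, so the LP is feasible; the constraints give p ≤ 5 and q ≤ 10, which with p, q ≥ 0 keep the feasible region inside a bounded box. A feasible, bounded LP attains a finite optimum at a vertex.

The LP has an optimal solution: (5, 0) with z = -25.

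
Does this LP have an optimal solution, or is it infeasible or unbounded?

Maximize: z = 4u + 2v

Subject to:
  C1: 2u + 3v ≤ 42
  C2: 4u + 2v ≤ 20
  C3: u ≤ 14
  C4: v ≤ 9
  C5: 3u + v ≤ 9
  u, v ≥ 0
The point (0, 9) satisfies every constraint, so the LP is feasible; the constraints give u ≤ 14 and v ≤ 9, which with u, v ≥ 0 keep the feasible region inside a bounded box. A feasible, bounded LP attains a finite optimum at a vertex.

The LP has an optimal solution: (0, 9) with z = 18.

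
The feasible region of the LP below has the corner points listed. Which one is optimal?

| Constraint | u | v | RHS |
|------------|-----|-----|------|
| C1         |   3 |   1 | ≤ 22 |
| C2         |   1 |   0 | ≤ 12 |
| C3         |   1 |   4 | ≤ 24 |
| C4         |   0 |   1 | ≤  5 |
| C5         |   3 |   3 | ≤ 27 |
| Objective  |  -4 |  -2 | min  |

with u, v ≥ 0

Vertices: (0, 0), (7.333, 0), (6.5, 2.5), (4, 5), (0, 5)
Evaluating z = -4u - 2v at each vertex:
  (0, 0): z = 0
  (7.333, 0): z = -29.33
  (6.5, 2.5): z = -31
  (4, 5): z = -26
  (0, 5): z = -10

The smallest value is z = -31, attained at (6.5, 2.5).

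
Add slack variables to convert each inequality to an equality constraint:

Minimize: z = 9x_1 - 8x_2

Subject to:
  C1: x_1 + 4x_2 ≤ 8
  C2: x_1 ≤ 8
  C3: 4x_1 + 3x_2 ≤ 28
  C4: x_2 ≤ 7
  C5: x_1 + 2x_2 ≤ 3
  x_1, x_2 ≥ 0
min z = 9x_1 - 8x_2

s.t.
  x_1 + 4x_2 + s1 = 8
  x_1 + s2 = 8
  4x_1 + 3x_2 + s3 = 28
  x_2 + s4 = 7
  x_1 + 2x_2 + s5 = 3
  x_1, x_2, s1, s2, s3, s4, s5 ≥ 0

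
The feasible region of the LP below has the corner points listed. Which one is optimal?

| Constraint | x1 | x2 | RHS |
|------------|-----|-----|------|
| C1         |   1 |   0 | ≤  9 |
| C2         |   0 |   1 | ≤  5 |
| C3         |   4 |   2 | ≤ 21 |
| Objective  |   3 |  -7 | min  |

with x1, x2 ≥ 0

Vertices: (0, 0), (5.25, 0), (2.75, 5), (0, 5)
Evaluating z = 3x1 - 7x2 at each vertex:
  (0, 0): z = 0
  (5.25, 0): z = 15.75
  (2.75, 5): z = -26.75
  (0, 5): z = -35

The smallest value is z = -35, attained at (0, 5).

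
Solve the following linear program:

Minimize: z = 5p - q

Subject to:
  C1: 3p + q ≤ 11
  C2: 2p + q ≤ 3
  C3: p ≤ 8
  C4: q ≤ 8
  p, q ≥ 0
Each vertex is the intersection of two constraint boundaries that also satisfies all remaining constraints:
  p = 0 and q = 0 → (0, 0)
  2p + q = 3 and q = 0 → (1.5, 0)
  2p + q = 3 and p = 0 → (0, 3)

Evaluating z = 5p - q at each vertex:
  (0, 0): z = 0
  (1.5, 0): z = 7.5
  (0, 3): z = -3

The minimum is at (0, 3) with z = -3.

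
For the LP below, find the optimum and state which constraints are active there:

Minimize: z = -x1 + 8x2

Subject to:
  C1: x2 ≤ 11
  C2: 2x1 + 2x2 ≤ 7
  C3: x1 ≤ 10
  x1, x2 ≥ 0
Optimal: x1 = 3.5, x2 = 0
Slack at optimum:
  C1: slack = 11
  C2: slack = 0 (binding)
  C3: slack = 6.5
  x1 ≥ 0: x1 = 3.5
  x2 ≥ 0: x2 = 0 (binding)
Binding constraints: C2, x2 ≥ 0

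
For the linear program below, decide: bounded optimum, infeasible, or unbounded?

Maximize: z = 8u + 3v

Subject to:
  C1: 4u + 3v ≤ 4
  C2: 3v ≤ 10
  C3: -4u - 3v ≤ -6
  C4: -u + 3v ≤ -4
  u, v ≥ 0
C1 requires 4u + 3v ≤ 4, while C3 (-4u - 3v ≤ -6) is equivalent to 4u + 3v ≥ 6. Together they would need 6 ≤ 4u + 3v ≤ 4, which is impossible since 6 > 4. No point satisfies all constraints.

Infeasible: no point satisfies all constraints simultaneously.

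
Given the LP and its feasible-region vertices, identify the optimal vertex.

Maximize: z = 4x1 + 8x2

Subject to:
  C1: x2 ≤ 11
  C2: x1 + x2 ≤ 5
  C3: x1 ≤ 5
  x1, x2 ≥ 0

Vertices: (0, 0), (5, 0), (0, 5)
Evaluating z = 4x1 + 8x2 at each vertex:
  (0, 0): z = 0
  (5, 0): z = 20
  (0, 5): z = 40

The largest value is z = 40, attained at (0, 5).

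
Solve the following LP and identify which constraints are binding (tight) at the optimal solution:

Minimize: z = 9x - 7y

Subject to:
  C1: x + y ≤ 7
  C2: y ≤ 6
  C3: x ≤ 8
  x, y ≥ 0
Optimal: x = 0, y = 6
Binding: C2, x ≥ 0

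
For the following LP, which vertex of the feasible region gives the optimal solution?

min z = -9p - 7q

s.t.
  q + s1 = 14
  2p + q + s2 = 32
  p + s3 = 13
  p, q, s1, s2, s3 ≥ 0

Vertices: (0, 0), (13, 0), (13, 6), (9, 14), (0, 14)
(9, 14) with z = -179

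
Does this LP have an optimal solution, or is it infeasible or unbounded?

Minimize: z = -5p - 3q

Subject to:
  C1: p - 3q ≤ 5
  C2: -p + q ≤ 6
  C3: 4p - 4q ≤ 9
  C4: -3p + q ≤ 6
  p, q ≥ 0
Feasible point: (0, 0) satisfies every constraint, so the LP is feasible.
Direction d = (1, 1): for each constraint row a, a·d ≤ 0 —
  (1)(1) + (-3)(1) = -2 ≤ 0
  (-1)(1) + (1)(1) = 0 ≤ 0
  (4)(1) + (-4)(1) = 0 ≤ 0
  (-3)(1) + (1)(1) = -2 ≤ 0
and d ≥ 0, so (0, 0) + t·d stays feasible for every t ≥ 0. Along this ray z = -5p - 3q changes by -8 per unit t, so z → −∞.

The LP is unbounded; z can be made arbitrarily small.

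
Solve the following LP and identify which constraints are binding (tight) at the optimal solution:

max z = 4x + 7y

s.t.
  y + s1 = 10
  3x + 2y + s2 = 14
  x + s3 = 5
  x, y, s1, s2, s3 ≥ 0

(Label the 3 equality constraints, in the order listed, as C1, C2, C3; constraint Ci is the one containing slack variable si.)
Optimal: x = 0, y = 7
Slack at optimum:
  C1: slack = 3
  C2: slack = 0 (binding)
  C3: slack = 5
  x ≥ 0: x = 0 (binding)
  y ≥ 0: y = 7
Binding constraints: C2, x ≥ 0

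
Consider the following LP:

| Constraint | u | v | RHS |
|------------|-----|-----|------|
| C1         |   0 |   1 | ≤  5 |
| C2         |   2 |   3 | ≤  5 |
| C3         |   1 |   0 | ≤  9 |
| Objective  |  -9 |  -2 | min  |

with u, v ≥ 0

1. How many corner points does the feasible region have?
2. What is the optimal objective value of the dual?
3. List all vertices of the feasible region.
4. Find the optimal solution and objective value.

1. 3
2. -22.5 (by strong duality, equal to the primal optimum)
3. (0, 0), (2.5, 0), (0, 1.667)
4. u = 2.5, v = 0, z = -22.5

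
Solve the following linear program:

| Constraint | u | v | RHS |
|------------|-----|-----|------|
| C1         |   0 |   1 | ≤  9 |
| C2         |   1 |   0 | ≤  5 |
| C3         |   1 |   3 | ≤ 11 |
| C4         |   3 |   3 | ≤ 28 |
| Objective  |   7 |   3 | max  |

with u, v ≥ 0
Each vertex is the intersection of two constraint boundaries that also satisfies all remaining constraints:
  u = 0 and v = 0 → (0, 0)
  u = 5 and v = 0 → (5, 0)
  u = 5 and u + 3v = 11 → (5, 2)
  u + 3v = 11 and u = 0 → (0, 3.667)

Evaluating z = 7u + 3v at each vertex:
  (0, 0): z = 0
  (5, 0): z = 35
  (5, 2): z = 41
  (0, 3.667): z = 11

The maximum is at (5, 2) with z = 41.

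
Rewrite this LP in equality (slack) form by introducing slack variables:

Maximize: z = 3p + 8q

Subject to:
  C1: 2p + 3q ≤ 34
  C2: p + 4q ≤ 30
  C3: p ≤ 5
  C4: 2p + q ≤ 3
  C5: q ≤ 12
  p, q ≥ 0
max z = 3p + 8q

s.t.
  2p + 3q + s1 = 34
  p + 4q + s2 = 30
  p + s3 = 5
  2p + q + s4 = 3
  q + s5 = 12
  p, q, s1, s2, s3, s4, s5 ≥ 0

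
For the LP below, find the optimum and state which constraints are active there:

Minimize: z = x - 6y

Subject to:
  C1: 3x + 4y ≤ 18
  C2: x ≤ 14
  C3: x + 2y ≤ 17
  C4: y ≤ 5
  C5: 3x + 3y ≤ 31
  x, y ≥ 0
Optimal: x = 0, y = 4.5
Slack at optimum:
  C1: slack = 0 (binding)
  C2: slack = 14
  C3: slack = 8
  C4: slack = 0.5
  C5: slack = 17.5
  x ≥ 0: x = 0 (binding)
  y ≥ 0: y = 4.5
Binding constraints: C1, x ≥ 0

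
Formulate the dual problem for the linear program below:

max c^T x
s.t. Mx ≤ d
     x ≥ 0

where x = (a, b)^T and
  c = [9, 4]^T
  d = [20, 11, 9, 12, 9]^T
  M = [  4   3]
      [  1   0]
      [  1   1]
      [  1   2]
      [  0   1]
Minimize: z = 20y1 + 11y2 + 9y3 + 12y4 + 9y5

Subject to:
  C1: -4y1 - y2 - y3 - y4 ≤ -9
  C2: -3y1 - y3 - 2y4 - y5 ≤ -4
  y1, y2, y3, y4, y5 ≥ 0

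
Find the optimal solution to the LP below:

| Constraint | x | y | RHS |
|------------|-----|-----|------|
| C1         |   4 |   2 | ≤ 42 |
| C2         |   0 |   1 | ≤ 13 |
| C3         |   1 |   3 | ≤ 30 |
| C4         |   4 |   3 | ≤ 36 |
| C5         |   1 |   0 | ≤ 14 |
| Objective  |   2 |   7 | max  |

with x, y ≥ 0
x = 0, y = 10, z = 70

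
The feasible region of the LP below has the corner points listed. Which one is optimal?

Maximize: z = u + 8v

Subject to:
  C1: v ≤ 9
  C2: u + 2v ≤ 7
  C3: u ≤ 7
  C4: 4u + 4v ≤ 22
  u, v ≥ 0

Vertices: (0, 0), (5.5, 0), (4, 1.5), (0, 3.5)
Evaluating z = u + 8v at each vertex:
  (0, 0): z = 0
  (5.5, 0): z = 5.5
  (4, 1.5): z = 16
  (0, 3.5): z = 28

The largest value is z = 28, attained at (0, 3.5).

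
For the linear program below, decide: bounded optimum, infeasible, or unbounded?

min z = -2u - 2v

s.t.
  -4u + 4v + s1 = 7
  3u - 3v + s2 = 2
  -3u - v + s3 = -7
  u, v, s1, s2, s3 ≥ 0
Feasible point: (2, 2) satisfies every constraint, so the LP is feasible.
Direction d = (1, 1): for each constraint row a, a·d ≤ 0 —
  (-4)(1) + (4)(1) = 0 ≤ 0
  (3)(1) + (-3)(1) = 0 ≤ 0
  (-3)(1) + (-1)(1) = -4 ≤ 0
and d ≥ 0, so (2, 2) + t·d stays feasible for every t ≥ 0. Along this ray z = -2u - 2v changes by -4 per unit t, so z → −∞.

Unbounded — the objective can decrease without bound over the feasible region.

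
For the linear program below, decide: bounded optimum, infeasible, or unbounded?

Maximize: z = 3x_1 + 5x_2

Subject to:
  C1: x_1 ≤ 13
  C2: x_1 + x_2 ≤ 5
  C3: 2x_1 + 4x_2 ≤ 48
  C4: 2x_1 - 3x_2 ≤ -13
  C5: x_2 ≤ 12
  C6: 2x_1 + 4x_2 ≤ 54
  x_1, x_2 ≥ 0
The point (0, 5) satisfies every constraint, so the LP is feasible; the constraints give x_1 ≤ 13 and x_2 ≤ 12, which with x_1, x_2 ≥ 0 keep the feasible region inside a bounded box. A feasible, bounded LP attains a finite optimum at a vertex.

Bounded optimum: z* = 25 at (0, 5).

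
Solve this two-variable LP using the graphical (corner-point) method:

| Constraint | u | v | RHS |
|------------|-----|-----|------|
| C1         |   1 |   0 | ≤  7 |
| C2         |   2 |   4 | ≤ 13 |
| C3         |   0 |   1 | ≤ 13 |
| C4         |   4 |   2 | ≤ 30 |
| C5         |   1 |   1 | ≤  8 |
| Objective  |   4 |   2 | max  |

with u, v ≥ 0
Each vertex is the intersection of two constraint boundaries that also satisfies all remaining constraints:
  u = 0 and v = 0 → (0, 0)
  2u + 4v = 13 and v = 0 → (6.5, 0)
  2u + 4v = 13 and u = 0 → (0, 3.25)

Evaluating z = 4u + 2v at each vertex:
  (0, 0): z = 0
  (6.5, 0): z = 26
  (0, 3.25): z = 6.5

The maximum is at (6.5, 0) with z = 26.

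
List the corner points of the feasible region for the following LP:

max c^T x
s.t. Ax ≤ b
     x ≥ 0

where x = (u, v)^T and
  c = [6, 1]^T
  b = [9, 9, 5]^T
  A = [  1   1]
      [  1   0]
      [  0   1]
Each vertex is the intersection of two constraint boundaries that also satisfies all remaining constraints:
  u = 0 and v = 0 → (0, 0)
  u + v = 9 and u = 9 → (9, 0)
  u + v = 9 and v = 5 → (4, 5)
  v = 5 and u = 0 → (0, 5)

Vertices: (0, 0), (9, 0), (4, 5), (0, 5)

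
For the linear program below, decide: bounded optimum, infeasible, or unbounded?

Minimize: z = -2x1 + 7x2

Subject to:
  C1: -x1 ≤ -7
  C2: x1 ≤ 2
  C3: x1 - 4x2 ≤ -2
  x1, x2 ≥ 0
C2 requires x1 ≤ 2, while C1 (-x1 ≤ -7) is equivalent to x1 ≥ 7. Together they would need 7 ≤ x1 ≤ 2, which is impossible since 7 > 2. No point satisfies all constraints.

Infeasible: no point satisfies all constraints simultaneously.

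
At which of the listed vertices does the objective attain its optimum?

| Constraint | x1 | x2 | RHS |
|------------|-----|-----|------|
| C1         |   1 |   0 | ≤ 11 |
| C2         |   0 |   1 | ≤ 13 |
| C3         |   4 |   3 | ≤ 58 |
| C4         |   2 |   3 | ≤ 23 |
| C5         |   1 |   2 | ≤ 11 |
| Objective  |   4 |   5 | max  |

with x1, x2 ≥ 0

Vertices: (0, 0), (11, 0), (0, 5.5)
(11, 0) with z = 44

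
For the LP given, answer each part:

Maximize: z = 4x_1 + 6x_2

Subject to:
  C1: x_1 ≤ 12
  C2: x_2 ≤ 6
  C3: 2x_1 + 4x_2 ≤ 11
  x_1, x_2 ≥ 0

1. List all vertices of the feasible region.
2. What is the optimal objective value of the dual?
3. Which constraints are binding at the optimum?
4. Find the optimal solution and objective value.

1. (0, 0), (5.5, 0), (0, 2.75)
2. 22 (by strong duality, equal to the primal optimum)
3. C3, x_2 ≥ 0
4. x_1 = 5.5, x_2 = 0, z = 22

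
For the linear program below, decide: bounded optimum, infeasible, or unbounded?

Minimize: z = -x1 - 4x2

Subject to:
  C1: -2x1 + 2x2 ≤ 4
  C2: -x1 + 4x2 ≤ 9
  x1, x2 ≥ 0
Feasible point: (0, 0) satisfies every constraint, so the LP is feasible.
Direction d = (1, 0): for each constraint row a, a·d ≤ 0 —
  (-2)(1) + (2)(0) = -2 ≤ 0
  (-1)(1) + (4)(0) = -1 ≤ 0
and d ≥ 0, so (0, 0) + t·d stays feasible for every t ≥ 0. Along this ray z = -x1 - 4x2 changes by -1 per unit t, so z → −∞.

Unbounded: there is a feasible ray along which z → −∞.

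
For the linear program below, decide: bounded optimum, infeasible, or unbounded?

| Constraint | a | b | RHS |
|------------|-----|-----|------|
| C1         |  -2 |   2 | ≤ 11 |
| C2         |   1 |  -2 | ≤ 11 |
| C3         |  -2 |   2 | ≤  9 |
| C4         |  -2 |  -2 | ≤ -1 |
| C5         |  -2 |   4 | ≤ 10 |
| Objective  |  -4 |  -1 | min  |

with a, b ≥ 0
Feasible point: (0, 1) satisfies every constraint, so the LP is feasible.
Direction d = (2, 1): for each constraint row a, a·d ≤ 0 —
  (-2)(2) + (2)(1) = -2 ≤ 0
  (1)(2) + (-2)(1) = 0 ≤ 0
  (-2)(2) + (2)(1) = -2 ≤ 0
  (-2)(2) + (-2)(1) = -6 ≤ 0
  (-2)(2) + (4)(1) = 0 ≤ 0
and d ≥ 0, so (0, 1) + t·d stays feasible for every t ≥ 0. Along this ray z = -4a - b changes by -9 per unit t, so z → −∞.

Unbounded — the objective can decrease without bound over the feasible region.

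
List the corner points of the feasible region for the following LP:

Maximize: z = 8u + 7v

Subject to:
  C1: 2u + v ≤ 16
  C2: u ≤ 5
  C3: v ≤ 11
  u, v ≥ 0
Each vertex is the intersection of two constraint boundaries that also satisfies all remaining constraints:
  u = 0 and v = 0 → (0, 0)
  u = 5 and v = 0 → (5, 0)
  2u + v = 16 and u = 5 → (5, 6)
  2u + v = 16 and v = 11 → (2.5, 11)
  v = 11 and u = 0 → (0, 11)

Vertices: (0, 0), (5, 0), (5, 6), (2.5, 11), (0, 11)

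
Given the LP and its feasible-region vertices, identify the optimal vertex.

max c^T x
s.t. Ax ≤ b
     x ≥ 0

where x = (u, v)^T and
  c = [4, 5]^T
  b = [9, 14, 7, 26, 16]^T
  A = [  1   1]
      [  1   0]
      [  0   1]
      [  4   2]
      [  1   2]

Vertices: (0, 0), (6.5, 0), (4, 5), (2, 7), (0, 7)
Evaluating z = 4u + 5v at each vertex:
  (0, 0): z = 0
  (6.5, 0): z = 26
  (4, 5): z = 41
  (2, 7): z = 43
  (0, 7): z = 35

The largest value is z = 43, attained at (2, 7).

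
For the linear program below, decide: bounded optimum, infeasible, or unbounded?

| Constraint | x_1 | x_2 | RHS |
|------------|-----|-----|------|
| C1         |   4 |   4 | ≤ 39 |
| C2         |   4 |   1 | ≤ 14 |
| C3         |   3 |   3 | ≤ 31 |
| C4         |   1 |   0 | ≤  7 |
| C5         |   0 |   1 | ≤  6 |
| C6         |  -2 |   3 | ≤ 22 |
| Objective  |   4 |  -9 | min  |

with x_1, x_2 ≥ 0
The point (0, 6) satisfies every constraint, so the LP is feasible; the constraints give x_1 ≤ 7 and x_2 ≤ 6, which with x_1, x_2 ≥ 0 keep the feasible region inside a bounded box. A feasible, bounded LP attains a finite optimum at a vertex.

Evaluating z = 4x_1 - 9x_2 at each vertex:
  (0, 0): z = 0
  (3.5, 0): z = 14
  (2, 6): z = -46
  (0, 6): z = -54

Bounded optimum: z* = -54 at (0, 6).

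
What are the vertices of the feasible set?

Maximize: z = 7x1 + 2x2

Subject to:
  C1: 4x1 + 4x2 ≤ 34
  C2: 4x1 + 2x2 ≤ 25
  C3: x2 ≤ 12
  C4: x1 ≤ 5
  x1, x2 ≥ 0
Each vertex is the intersection of two constraint boundaries that also satisfies all remaining constraints:
  x1 = 0 and x2 = 0 → (0, 0)
  x1 = 5 and x2 = 0 → (5, 0)
  4x1 + 2x2 = 25 and x1 = 5 → (5, 2.5)
  4x1 + 4x2 = 34 and 4x1 + 2x2 = 25 → (4, 4.5)
  4x1 + 4x2 = 34 and x1 = 0 → (0, 8.5)

Vertices: (0, 0), (5, 0), (5, 2.5), (4, 4.5), (0, 8.5)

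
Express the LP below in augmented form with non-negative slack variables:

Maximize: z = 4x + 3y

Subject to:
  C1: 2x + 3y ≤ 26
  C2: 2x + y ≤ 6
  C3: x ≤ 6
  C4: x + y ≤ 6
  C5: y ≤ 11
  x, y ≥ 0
max z = 4x + 3y

s.t.
  2x + 3y + s1 = 26
  2x + y + s2 = 6
  x + s3 = 6
  x + y + s4 = 6
  y + s5 = 11
  x, y, s1, s2, s3, s4, s5 ≥ 0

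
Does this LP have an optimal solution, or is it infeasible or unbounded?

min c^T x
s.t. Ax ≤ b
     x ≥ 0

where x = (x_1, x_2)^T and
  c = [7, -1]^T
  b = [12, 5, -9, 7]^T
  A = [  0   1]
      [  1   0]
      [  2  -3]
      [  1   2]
The point (0, 3.5) satisfies every constraint, so the LP is feasible; the constraints give x_1 ≤ 5 and x_2 ≤ 12, which with x_1, x_2 ≥ 0 keep the feasible region inside a bounded box. A feasible, bounded LP attains a finite optimum at a vertex.

Bounded optimum: z* = -3.5 at (0, 3.5).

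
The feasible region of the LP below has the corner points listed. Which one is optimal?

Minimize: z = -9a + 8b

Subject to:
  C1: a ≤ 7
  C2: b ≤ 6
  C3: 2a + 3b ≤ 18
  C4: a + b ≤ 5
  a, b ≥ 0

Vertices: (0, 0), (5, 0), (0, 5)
(5, 0) with z = -45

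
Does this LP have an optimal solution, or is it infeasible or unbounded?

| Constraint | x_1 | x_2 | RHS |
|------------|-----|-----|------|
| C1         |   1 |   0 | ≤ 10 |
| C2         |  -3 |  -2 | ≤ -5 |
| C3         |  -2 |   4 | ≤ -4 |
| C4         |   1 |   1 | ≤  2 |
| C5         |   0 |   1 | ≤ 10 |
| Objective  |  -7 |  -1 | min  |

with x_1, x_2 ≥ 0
The point (2, 0) satisfies every constraint, so the LP is feasible; the constraints give x_1 ≤ 10 and x_2 ≤ 10, which with x_1, x_2 ≥ 0 keep the feasible region inside a bounded box. A feasible, bounded LP attains a finite optimum at a vertex.

Feasible with finite optimum z* = -14 at (2, 0).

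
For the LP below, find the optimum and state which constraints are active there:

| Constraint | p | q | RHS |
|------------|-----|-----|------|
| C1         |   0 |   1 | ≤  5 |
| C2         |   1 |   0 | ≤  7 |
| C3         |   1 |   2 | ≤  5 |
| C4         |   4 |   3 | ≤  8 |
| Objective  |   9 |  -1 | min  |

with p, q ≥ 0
Optimal: p = 0, q = 2.5
Slack at optimum:
  C1: slack = 2.5
  C2: slack = 7
  C3: slack = 0 (binding)
  C4: slack = 0.5
  p ≥ 0: p = 0 (binding)
  q ≥ 0: q = 2.5
Binding constraints: C3, p ≥ 0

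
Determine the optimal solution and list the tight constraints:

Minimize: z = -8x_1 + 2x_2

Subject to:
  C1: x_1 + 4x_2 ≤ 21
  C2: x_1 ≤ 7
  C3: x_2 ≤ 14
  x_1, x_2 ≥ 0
Optimal: x_1 = 7, x_2 = 0
Slack at optimum:
  C1: slack = 14
  C2: slack = 0 (binding)
  C3: slack = 14
  x_1 ≥ 0: x_1 = 7
  x_2 ≥ 0: x_2 = 0 (binding)
Binding constraints: C2, x_2 ≥ 0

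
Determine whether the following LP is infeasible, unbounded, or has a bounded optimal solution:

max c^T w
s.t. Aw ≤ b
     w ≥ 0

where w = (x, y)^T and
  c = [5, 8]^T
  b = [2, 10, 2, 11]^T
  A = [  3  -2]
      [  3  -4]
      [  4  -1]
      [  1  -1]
Feasible point: (0, 0) satisfies every constraint, so the LP is feasible.
Direction d = (0, 1): for each constraint row a, a·d ≤ 0 —
  (3)(0) + (-2)(1) = -2 ≤ 0
  (3)(0) + (-4)(1) = -4 ≤ 0
  (4)(0) + (-1)(1) = -1 ≤ 0
  (1)(0) + (-1)(1) = -1 ≤ 0
and d ≥ 0, so (0, 0) + t·d stays feasible for every t ≥ 0. Along this ray z = 5x + 8y changes by 8 per unit t, so z → +∞.

Unbounded: there is a feasible ray along which z → +∞.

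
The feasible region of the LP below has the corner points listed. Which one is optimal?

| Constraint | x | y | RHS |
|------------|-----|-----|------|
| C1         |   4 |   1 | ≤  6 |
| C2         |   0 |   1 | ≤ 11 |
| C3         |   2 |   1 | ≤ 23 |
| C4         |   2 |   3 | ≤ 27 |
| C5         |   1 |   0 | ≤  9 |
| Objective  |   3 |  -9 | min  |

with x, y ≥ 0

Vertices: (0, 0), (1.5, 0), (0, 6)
Evaluating z = 3x - 9y at each vertex:
  (0, 0): z = 0
  (1.5, 0): z = 4.5
  (0, 6): z = -54

The smallest value is z = -54, attained at (0, 6).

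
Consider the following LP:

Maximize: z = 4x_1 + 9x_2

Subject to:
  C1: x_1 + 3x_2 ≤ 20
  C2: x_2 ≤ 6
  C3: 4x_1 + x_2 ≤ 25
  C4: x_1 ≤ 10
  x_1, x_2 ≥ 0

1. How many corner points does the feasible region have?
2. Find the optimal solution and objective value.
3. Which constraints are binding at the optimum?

1. 5
2. x_1 = 5, x_2 = 5, z = 65
3. C1, C3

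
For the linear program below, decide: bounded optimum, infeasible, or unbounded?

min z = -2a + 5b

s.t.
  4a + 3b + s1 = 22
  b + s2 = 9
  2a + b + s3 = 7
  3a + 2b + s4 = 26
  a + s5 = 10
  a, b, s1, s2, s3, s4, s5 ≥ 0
The point (3.5, 0) satisfies every constraint, so the LP is feasible; the constraints give a ≤ 10 and b ≤ 9, which with a, b ≥ 0 keep the feasible region inside a bounded box. A feasible, bounded LP attains a finite optimum at a vertex.

Bounded optimum: z* = -7 at (3.5, 0).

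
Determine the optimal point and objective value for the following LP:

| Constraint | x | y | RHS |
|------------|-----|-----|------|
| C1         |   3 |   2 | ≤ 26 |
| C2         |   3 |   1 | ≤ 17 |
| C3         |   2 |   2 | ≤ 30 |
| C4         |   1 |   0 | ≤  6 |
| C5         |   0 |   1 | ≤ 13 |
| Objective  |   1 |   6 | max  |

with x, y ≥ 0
Each vertex is the intersection of two constraint boundaries that also satisfies all remaining constraints:
  x = 0 and y = 0 → (0, 0)
  3x + y = 17 and y = 0 → (5.667, 0)
  3x + 2y = 26 and 3x + y = 17 → (2.667, 9)
  3x + 2y = 26 and y = 13 → (0, 13)

Evaluating z = x + 6y at each vertex:
  (0, 0): z = 0
  (5.667, 0): z = 5.667
  (2.667, 9): z = 56.67
  (0, 13): z = 78

The maximum is at (0, 13) with z = 78.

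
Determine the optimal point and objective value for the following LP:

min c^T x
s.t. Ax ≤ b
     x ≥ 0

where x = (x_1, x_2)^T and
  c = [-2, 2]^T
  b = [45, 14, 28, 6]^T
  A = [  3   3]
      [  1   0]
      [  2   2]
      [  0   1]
Each vertex is the intersection of two constraint boundaries that also satisfies all remaining constraints:
  x_1 = 0 and x_2 = 0 → (0, 0)
  x_1 = 14 and 2x_1 + 2x_2 = 28 → (14, 0)
  2x_1 + 2x_2 = 28 and x_2 = 6 → (8, 6)
  x_2 = 6 and x_1 = 0 → (0, 6)

Evaluating z = -2x_1 + 2x_2 at each vertex:
  (0, 0): z = 0
  (14, 0): z = -28
  (8, 6): z = -4
  (0, 6): z = 12

The minimum is at (14, 0) with z = -28.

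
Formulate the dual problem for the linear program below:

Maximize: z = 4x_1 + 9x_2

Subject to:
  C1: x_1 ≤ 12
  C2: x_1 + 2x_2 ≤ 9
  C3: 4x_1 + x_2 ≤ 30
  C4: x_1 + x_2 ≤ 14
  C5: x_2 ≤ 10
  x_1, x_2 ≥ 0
Minimize: z = 12y1 + 9y2 + 30y3 + 14y4 + 10y5

Subject to:
  C1: -y1 - y2 - 4y3 - y4 ≤ -4
  C2: -2y2 - y3 - y4 - y5 ≤ -9
  y1, y2, y3, y4, y5 ≥ 0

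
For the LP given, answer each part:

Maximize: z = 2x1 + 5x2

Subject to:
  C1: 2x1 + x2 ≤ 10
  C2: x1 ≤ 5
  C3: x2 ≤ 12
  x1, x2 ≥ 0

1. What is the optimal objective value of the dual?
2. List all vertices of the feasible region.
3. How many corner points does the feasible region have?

1. 50 (by strong duality, equal to the primal optimum)
2. (0, 0), (5, 0), (0, 10)
3. 3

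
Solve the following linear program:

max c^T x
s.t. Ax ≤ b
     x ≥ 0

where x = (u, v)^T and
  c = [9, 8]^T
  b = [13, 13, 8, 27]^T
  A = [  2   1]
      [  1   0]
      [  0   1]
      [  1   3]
Each vertex is the intersection of two constraint boundaries that also satisfies all remaining constraints:
  u = 0 and v = 0 → (0, 0)
  2u + v = 13 and v = 0 → (6.5, 0)
  2u + v = 13 and v = 8 → (2.5, 8)
  v = 8 and u = 0 → (0, 8)

Evaluating z = 9u + 8v at each vertex:
  (0, 0): z = 0
  (6.5, 0): z = 58.5
  (2.5, 8): z = 86.5
  (0, 8): z = 64

The maximum is at (2.5, 8) with z = 86.5.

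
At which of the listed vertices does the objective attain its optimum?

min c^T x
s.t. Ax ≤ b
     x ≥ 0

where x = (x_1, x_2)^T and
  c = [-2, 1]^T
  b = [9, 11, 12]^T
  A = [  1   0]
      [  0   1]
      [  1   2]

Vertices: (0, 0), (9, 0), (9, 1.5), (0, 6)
Evaluating z = -2x_1 + x_2 at each vertex:
  (0, 0): z = 0
  (9, 0): z = -18
  (9, 1.5): z = -16.5
  (0, 6): z = 6

The smallest value is z = -18, attained at (9, 0).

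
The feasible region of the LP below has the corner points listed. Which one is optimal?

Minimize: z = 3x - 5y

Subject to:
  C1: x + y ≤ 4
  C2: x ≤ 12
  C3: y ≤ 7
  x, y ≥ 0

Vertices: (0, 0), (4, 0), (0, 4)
Evaluating z = 3x - 5y at each vertex:
  (0, 0): z = 0
  (4, 0): z = 12
  (0, 4): z = -20

The smallest value is z = -20, attained at (0, 4).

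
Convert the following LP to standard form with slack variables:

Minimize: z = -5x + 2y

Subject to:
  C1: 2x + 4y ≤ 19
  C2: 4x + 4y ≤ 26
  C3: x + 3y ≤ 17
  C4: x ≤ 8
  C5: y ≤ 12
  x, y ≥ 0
min z = -5x + 2y

s.t.
  2x + 4y + s1 = 19
  4x + 4y + s2 = 26
  x + 3y + s3 = 17
  x + s4 = 8
  y + s5 = 12
  x, y, s1, s2, s3, s4, s5 ≥ 0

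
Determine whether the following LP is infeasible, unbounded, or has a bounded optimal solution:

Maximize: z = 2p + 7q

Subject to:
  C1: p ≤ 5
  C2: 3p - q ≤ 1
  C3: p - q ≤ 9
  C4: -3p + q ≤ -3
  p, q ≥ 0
C2 requires 3p - q ≤ 1, while C4 (-3p + q ≤ -3) is equivalent to 3p - q ≥ 3. Together they would need 3 ≤ 3p - q ≤ 1, which is impossible since 3 > 1. No point satisfies all constraints.

Infeasible — the constraint set is empty.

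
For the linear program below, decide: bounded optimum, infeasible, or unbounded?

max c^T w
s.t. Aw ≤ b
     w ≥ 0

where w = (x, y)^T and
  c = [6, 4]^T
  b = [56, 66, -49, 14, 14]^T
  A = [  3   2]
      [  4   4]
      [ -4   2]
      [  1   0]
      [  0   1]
The point (14, 2.5) satisfies every constraint, so the LP is feasible; the constraints give x ≤ 14 and y ≤ 14, which with x, y ≥ 0 keep the feasible region inside a bounded box. A feasible, bounded LP attains a finite optimum at a vertex.

Evaluating z = 6x + 4y at each vertex:
  (12.25, 0): z = 73.5
  (14, 0): z = 84
  (14, 2.5): z = 94
  (13.67, 2.833): z = 93.33

Bounded optimum: z* = 94 at (14, 2.5).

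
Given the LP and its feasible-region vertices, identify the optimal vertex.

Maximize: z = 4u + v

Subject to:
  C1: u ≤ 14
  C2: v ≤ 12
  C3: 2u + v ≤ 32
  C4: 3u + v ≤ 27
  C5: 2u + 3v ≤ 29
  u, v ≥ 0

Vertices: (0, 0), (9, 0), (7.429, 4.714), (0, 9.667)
Evaluating z = 4u + v at each vertex:
  (0, 0): z = 0
  (9, 0): z = 36
  (7.429, 4.714): z = 34.43
  (0, 9.667): z = 9.667

The largest value is z = 36, attained at (9, 0).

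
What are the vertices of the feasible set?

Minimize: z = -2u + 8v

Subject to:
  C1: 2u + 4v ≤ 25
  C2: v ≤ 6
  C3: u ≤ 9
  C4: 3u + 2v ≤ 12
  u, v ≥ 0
Each vertex is the intersection of two constraint boundaries that also satisfies all remaining constraints:
  u = 0 and v = 0 → (0, 0)
  3u + 2v = 12 and v = 0 → (4, 0)
  v = 6 and 3u + 2v = 12 → (0, 6)

Vertices: (0, 0), (4, 0), (0, 6)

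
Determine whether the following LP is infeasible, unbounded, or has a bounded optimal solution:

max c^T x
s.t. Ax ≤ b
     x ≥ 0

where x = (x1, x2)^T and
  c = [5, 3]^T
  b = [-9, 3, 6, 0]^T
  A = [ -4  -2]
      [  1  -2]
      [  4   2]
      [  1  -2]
One constraint requires 4x1 + 2x2 ≤ 6, while the constraint -4x1 - 2x2 ≤ -9 is equivalent to 4x1 + 2x2 ≥ 9. Together they would need 9 ≤ 4x1 + 2x2 ≤ 6, which is impossible since 9 > 6. No point satisfies all constraints.

The feasible region is empty; the LP is infeasible.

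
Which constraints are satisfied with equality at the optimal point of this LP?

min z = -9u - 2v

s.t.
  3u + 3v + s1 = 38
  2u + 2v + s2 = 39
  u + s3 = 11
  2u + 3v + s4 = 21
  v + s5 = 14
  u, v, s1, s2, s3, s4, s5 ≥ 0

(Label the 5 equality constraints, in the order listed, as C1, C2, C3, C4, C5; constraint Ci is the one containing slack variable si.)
Optimal: u = 10.5, v = 0
Binding: C4, v ≥ 0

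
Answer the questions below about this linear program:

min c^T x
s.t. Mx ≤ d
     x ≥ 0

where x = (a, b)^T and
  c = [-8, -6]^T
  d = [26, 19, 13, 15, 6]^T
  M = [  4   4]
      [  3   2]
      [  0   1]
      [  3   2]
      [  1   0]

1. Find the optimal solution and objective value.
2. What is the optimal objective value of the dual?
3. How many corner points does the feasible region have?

1. a = 2, b = 4.5, z = -43
2. -43 (by strong duality, equal to the primal optimum)
3. 4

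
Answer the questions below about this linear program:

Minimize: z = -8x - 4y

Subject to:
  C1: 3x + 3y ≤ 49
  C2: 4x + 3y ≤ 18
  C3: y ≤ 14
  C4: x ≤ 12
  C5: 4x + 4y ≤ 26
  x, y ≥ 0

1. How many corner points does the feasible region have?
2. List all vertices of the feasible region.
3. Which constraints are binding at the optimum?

1. 3
2. (0, 0), (4.5, 0), (0, 6)
3. C2, y ≥ 0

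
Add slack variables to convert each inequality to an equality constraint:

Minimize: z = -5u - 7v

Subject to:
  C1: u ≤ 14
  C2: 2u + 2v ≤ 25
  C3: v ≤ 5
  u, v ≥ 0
min z = -5u - 7v

s.t.
  u + s1 = 14
  2u + 2v + s2 = 25
  v + s3 = 5
  u, v, s1, s2, s3 ≥ 0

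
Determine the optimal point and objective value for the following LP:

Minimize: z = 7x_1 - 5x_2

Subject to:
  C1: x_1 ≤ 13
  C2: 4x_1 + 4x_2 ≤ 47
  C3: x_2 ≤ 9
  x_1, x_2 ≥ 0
Each vertex is the intersection of two constraint boundaries that also satisfies all remaining constraints:
  x_1 = 0 and x_2 = 0 → (0, 0)
  4x_1 + 4x_2 = 47 and x_2 = 0 → (11.75, 0)
  4x_1 + 4x_2 = 47 and x_2 = 9 → (2.75, 9)
  x_2 = 9 and x_1 = 0 → (0, 9)

Evaluating z = 7x_1 - 5x_2 at each vertex:
  (0, 0): z = 0
  (11.75, 0): z = 82.25
  (2.75, 9): z = -25.75
  (0, 9): z = -45

The minimum is at (0, 9) with z = -45.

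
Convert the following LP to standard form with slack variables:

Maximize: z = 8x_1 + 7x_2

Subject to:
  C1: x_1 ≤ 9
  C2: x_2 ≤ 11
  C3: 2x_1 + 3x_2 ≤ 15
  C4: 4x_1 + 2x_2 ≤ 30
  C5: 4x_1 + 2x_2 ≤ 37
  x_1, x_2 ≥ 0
max z = 8x_1 + 7x_2

s.t.
  x_1 + s1 = 9
  x_2 + s2 = 11
  2x_1 + 3x_2 + s3 = 15
  4x_1 + 2x_2 + s4 = 30
  4x_1 + 2x_2 + s5 = 37
  x_1, x_2, s1, s2, s3, s4, s5 ≥ 0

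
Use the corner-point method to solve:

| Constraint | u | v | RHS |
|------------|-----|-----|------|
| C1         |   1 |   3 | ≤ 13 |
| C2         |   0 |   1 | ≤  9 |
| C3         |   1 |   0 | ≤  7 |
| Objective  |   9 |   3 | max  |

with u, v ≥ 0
Each vertex is the intersection of two constraint boundaries that also satisfies all remaining constraints:
  u = 0 and v = 0 → (0, 0)
  u = 7 and v = 0 → (7, 0)
  u + 3v = 13 and u = 7 → (7, 2)
  u + 3v = 13 and u = 0 → (0, 4.333)

Evaluating z = 9u + 3v at each vertex:
  (0, 0): z = 0
  (7, 0): z = 63
  (7, 2): z = 69
  (0, 4.333): z = 13

The maximum is at (7, 2) with z = 69.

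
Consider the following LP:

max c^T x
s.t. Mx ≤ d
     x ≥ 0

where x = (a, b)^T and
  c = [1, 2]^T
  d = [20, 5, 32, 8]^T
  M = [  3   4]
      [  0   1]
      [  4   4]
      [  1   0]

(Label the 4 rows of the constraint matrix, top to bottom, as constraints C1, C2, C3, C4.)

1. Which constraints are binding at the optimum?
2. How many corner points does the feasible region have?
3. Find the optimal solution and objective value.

1. C1, C2, a ≥ 0
2. 3
3. a = 0, b = 5, z = 10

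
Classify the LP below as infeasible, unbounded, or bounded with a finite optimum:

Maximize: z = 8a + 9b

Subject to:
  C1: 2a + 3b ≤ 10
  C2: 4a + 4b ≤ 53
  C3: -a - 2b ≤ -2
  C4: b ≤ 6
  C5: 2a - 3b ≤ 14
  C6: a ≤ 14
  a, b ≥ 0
The point (5, 0) satisfies every constraint, so the LP is feasible; the constraints give a ≤ 14 and b ≤ 6, which with a, b ≥ 0 keep the feasible region inside a bounded box. A feasible, bounded LP attains a finite optimum at a vertex.

Evaluating z = 8a + 9b at each vertex:
  (0, 1): z = 9
  (2, 0): z = 16
  (5, 0): z = 40
  (0, 3.333): z = 30

Bounded optimum: z* = 40 at (5, 0).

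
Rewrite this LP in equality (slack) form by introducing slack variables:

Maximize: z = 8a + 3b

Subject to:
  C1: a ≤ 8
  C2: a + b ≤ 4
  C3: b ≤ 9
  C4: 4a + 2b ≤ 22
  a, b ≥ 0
max z = 8a + 3b

s.t.
  a + s1 = 8
  a + b + s2 = 4
  b + s3 = 9
  4a + 2b + s4 = 22
  a, b, s1, s2, s3, s4 ≥ 0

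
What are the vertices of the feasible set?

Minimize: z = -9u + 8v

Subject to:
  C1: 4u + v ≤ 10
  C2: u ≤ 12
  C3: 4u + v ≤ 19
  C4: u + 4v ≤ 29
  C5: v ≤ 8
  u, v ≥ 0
Each vertex is the intersection of two constraint boundaries that also satisfies all remaining constraints:
  u = 0 and v = 0 → (0, 0)
  4u + v = 10 and v = 0 → (2.5, 0)
  4u + v = 10 and u + 4v = 29 → (0.7333, 7.067)
  u + 4v = 29 and u = 0 → (0, 7.25)

Vertices: (0, 0), (2.5, 0), (0.7333, 7.067), (0, 7.25)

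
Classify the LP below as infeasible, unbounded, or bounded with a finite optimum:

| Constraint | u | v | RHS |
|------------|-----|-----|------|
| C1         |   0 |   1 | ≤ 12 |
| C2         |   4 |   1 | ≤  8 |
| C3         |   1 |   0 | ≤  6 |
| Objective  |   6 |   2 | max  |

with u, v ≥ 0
The point (0, 8) satisfies every constraint, so the LP is feasible; the constraints give u ≤ 6 and v ≤ 12, which with u, v ≥ 0 keep the feasible region inside a bounded box. A feasible, bounded LP attains a finite optimum at a vertex.

Bounded optimum: z* = 16 at (0, 8).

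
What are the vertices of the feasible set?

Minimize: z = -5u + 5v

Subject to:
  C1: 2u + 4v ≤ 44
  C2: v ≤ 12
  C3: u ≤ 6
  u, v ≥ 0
Each vertex is the intersection of two constraint boundaries that also satisfies all remaining constraints:
  u = 0 and v = 0 → (0, 0)
  u = 6 and v = 0 → (6, 0)
  2u + 4v = 44 and u = 6 → (6, 8)
  2u + 4v = 44 and u = 0 → (0, 11)

Vertices: (0, 0), (6, 0), (6, 8), (0, 11)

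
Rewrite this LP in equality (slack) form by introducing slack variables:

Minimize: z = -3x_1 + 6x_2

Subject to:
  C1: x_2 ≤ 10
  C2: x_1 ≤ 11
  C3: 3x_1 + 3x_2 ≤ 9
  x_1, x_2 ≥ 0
min z = -3x_1 + 6x_2

s.t.
  x_2 + s1 = 10
  x_1 + s2 = 11
  3x_1 + 3x_2 + s3 = 9
  x_1, x_2, s1, s2, s3 ≥ 0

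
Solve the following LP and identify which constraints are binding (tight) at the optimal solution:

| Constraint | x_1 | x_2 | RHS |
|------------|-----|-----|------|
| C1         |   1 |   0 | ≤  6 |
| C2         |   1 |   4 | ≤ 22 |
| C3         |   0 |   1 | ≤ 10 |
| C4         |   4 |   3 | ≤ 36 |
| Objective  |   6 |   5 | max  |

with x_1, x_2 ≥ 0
Optimal: x_1 = 6, x_2 = 4
Slack at optimum:
  C1: slack = 0 (binding)
  C2: slack = 0 (binding)
  C3: slack = 6
  C4: slack = 0 (binding)
  x_1 ≥ 0: x_1 = 6
  x_2 ≥ 0: x_2 = 4
Binding constraints: C1, C2, C4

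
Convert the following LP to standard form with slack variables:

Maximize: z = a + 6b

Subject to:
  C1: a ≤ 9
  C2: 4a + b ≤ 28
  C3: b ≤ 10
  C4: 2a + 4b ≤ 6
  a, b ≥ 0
max z = a + 6b

s.t.
  a + s1 = 9
  4a + b + s2 = 28
  b + s3 = 10
  2a + 4b + s4 = 6
  a, b, s1, s2, s3, s4 ≥ 0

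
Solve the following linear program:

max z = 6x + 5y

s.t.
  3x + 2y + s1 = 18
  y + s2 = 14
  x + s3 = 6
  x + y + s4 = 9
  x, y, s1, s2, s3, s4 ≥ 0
Each vertex is the intersection of two constraint boundaries that also satisfies all remaining constraints:
  x = 0 and y = 0 → (0, 0)
  3x + 2y = 18 and x = 6 → (6, 0)
  3x + 2y = 18 and x + y = 9 → (0, 9)

Evaluating z = 6x + 5y at each vertex:
  (0, 0): z = 0
  (6, 0): z = 36
  (0, 9): z = 45

The maximum is at (0, 9) with z = 45.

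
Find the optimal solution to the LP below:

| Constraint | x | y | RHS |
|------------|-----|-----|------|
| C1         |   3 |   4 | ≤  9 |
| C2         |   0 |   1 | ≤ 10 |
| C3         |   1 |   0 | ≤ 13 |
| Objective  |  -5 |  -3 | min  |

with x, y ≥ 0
x = 3, y = 0, z = -15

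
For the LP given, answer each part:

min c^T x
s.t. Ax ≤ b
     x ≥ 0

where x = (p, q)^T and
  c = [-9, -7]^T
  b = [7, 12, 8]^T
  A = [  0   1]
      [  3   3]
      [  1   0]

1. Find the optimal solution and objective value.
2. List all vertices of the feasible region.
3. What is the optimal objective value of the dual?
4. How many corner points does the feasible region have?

1. p = 4, q = 0, z = -36
2. (0, 0), (4, 0), (0, 4)
3. -36 (by strong duality, equal to the primal optimum)
4. 3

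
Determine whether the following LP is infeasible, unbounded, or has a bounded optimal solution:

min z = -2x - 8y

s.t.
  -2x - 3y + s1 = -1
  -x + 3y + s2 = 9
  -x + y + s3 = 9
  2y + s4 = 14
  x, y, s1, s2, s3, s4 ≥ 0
Feasible point: (0, 1) satisfies every constraint, so the LP is feasible.
Direction d = (1, 0): for each constraint row a, a·d ≤ 0 —
  (-2)(1) + (-3)(0) = -2 ≤ 0
  (-1)(1) + (3)(0) = -1 ≤ 0
  (-1)(1) + (1)(0) = -1 ≤ 0
  (0)(1) + (2)(0) = 0 ≤ 0
and d ≥ 0, so (0, 1) + t·d stays feasible for every t ≥ 0. Along this ray z = -2x - 8y changes by -2 per unit t, so z → −∞.

The LP is unbounded; z can be made arbitrarily small.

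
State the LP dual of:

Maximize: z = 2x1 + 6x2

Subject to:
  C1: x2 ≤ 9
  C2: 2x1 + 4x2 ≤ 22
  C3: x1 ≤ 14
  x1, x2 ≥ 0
Minimize: z = 9y1 + 22y2 + 14y3

Subject to:
  C1: -2y2 - y3 ≤ -2
  C2: -y1 - 4y2 ≤ -6
  y1, y2, y3 ≥ 0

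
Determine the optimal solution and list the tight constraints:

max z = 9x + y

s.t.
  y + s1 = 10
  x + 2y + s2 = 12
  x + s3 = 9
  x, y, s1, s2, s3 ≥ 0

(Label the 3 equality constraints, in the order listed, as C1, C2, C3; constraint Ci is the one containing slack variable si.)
Optimal: x = 9, y = 1.5
Binding: C2, C3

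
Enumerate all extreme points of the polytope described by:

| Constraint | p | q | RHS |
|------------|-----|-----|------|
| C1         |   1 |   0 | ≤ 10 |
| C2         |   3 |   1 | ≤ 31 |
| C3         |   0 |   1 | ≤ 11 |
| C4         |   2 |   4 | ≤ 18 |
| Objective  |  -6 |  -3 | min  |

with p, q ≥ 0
Each vertex is the intersection of two constraint boundaries that also satisfies all remaining constraints:
  p = 0 and q = 0 → (0, 0)
  2p + 4q = 18 and q = 0 → (9, 0)
  2p + 4q = 18 and p = 0 → (0, 4.5)

Vertices: (0, 0), (9, 0), (0, 4.5)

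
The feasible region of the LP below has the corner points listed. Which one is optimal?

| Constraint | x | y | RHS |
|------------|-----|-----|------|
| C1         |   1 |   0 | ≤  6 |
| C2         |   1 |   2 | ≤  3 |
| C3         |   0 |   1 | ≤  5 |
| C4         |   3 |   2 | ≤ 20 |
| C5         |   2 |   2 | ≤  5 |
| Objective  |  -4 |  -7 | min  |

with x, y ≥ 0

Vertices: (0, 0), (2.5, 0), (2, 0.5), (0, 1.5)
Evaluating z = -4x - 7y at each vertex:
  (0, 0): z = 0
  (2.5, 0): z = -10
  (2, 0.5): z = -11.5
  (0, 1.5): z = -10.5

The smallest value is z = -11.5, attained at (2, 0.5).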